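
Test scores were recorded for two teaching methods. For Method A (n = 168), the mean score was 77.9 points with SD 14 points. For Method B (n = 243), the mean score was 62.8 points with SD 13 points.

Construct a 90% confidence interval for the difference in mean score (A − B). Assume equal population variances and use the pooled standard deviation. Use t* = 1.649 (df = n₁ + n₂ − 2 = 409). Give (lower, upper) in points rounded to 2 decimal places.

(12.88, 17.32)

Pooled variance s_p² = [167·14² + 242·13²] / (168+243−2) = 180.0244, so s_p = 13.4173.
SE_diff = s_p·√(1/n₁ + 1/n₂) = 13.4173·√(1/168 + 1/243) = 1.3463.
t* = 1.649; margin = 1.649 × 1.3463 = 2.2200.
Difference = 77.9 − 62.8 = 15.1000.
15.1000 ± 2.2200 → (12.88, 17.32).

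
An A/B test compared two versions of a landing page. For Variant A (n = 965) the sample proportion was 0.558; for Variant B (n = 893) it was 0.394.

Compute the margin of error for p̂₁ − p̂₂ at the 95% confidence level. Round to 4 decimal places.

0.0448

SE₁ = √(p̂₁(1−p̂₁)/n₁) = √(0.5580·0.4420/965) = 0.01599; SE₂ = √(0.3940·0.6060/893) = 0.01635.
Independent samples: SE of the difference = √(SE₁² + SE₂²) = √(0.0002556801 + 0.0002673225) = 0.02287.
z* for 95% confidence is 1.960, so the margin of error is 1.960 × 0.02287 = 0.04483.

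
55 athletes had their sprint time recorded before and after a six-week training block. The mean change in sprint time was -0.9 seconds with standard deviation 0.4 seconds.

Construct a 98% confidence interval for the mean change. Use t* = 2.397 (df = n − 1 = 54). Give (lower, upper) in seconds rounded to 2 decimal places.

This is a matched-pairs design, so SE = s_d/√n = 0.4/√55 = 0.0539.
Margin = 2.397 × 0.0539 = 0.1292; the interval is -0.9 ± 0.1292 = (-1.03, -0.77).

(-1.03, -0.77)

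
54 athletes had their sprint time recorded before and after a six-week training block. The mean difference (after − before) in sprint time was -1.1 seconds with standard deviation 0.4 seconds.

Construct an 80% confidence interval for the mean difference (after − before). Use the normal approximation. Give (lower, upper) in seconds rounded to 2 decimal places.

(-1.17, -1.03)

This is a matched-pairs design, so SE = s_d/√n = 0.4/√54 = 0.0544.
Margin = 1.282 × 0.0544 = 0.0697; the interval is -1.1 ± 0.0697 = (-1.17, -1.03).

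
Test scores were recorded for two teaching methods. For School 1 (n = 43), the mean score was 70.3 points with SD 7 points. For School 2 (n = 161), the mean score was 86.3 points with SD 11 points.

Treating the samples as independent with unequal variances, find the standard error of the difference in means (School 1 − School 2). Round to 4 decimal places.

SE₁ = s₁/√n₁ = 7/√43 = 1.0675; SE₂ = 11/√161 = 0.8669.
Independent samples, unequal variances: SE_diff = √(SE₁² + SE₂²) = √(1.13955625 + 0.75151561) = 1.3752.

1.3752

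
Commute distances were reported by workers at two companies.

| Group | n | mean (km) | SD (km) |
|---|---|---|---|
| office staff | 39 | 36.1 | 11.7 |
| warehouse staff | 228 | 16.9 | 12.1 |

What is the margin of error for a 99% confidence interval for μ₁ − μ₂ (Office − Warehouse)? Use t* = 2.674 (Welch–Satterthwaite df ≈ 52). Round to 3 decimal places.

SE₁ = s₁/√n₁ = 11.7/√39 = 1.8735; SE₂ = 12.1/√228 = 0.8013.
Independent samples, unequal variances: SE_diff = √(SE₁² + SE₂²) = √(3.51000225 + 0.64208169) = 2.0377.
t* = 2.674, so margin of error = 2.674 × 2.0377 = 5.4488.

5.449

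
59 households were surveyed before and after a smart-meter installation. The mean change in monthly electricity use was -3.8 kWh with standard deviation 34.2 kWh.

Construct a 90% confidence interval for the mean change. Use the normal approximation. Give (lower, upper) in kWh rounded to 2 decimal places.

Paired design: SE = s_d/√n = 34.2/√59 = 4.4525.
z* = 1.645; margin of error = 1.645 × 4.4525 = 7.3244.
-3.8 ± 7.3244 → (-11.12, 3.52).

(-11.12, 3.52)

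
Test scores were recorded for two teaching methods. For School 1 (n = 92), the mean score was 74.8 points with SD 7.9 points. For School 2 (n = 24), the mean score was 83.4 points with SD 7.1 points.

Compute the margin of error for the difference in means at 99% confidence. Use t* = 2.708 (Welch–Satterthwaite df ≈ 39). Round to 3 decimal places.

4.514

SE₁ = s₁/√n₁ = 7.9/√92 = 0.8236; SE₂ = 7.1/√24 = 1.4493.
Independent samples, unequal variances: SE_diff = √(SE₁² + SE₂²) = √(0.67831696 + 2.10047049) = 1.6670.
t* = 2.708, so margin of error = 2.708 × 1.6670 = 4.5142.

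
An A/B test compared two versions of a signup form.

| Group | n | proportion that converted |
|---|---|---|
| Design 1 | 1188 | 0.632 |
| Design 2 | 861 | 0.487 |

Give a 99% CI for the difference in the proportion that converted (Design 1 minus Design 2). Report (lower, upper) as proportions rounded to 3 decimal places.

The two standard errors are √(0.6320×0.3680/1188) = 0.01399 and √(0.4870×0.5130/861) = 0.01703.
Because the samples are independent, SE_diff = √(0.01399² + 0.01703²) = 0.02204.
Using z* = 2.576 for 99%, ME = 2.576 × 0.02204 = 0.05678.
p̂₁ − p̂₂ = 0.1450; interval 0.1450 ± 0.05678 gives (0.088, 0.202).

(0.088, 0.202)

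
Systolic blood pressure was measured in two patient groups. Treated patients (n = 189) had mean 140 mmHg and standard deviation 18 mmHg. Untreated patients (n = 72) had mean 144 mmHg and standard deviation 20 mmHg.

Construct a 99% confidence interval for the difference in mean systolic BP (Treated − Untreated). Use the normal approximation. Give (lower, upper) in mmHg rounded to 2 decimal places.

Standard errors of each mean: 18/√189 = 1.3093 and 20/√72 = 2.3570.
SE(x̄₁ − x̄₂) = √(1.3093² + 2.3570²) = 2.6962 for independent samples with unequal variances.
With z* = 2.576, the margin is 2.576 × 2.6962 = 6.9454.
x̄₁ − x̄₂ = 140 − 144 = -4.0000; the interval is -4.0000 ± 6.9454 = (-10.95, 2.95).

(-10.95, 2.95)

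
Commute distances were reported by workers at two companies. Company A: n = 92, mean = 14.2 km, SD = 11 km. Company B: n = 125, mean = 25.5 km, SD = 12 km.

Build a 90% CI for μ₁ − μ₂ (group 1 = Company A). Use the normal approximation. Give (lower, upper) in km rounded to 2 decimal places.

Per-group SEs: s₁/√n₁ = 11/√92 = 1.1468, s₂/√n₂ = 12/√125 = 1.0733.
Unpooled SE of the difference: √(1.31515024 + 1.15197289) = 1.5707.
Margin of error = z* · SE = 1.645 × 1.5707 = 2.5838.
x̄₁ − x̄₂ = 14.2 − 25.5 = -11.3000.
CI: -11.3000 ± 2.5838 = (-13.88, -8.72).

(-13.88, -8.72)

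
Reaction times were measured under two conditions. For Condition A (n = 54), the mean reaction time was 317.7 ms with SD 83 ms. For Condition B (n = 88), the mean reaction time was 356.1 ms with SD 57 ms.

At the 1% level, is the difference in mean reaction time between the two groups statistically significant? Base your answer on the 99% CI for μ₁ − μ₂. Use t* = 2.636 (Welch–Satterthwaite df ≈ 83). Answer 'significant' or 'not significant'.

significant

SE₁ = s₁/√n₁ = 83/√54 = 11.2949; SE₂ = 57/√88 = 6.0762.
Independent samples, unequal variances: SE_diff = √(SE₁² + SE₂²) = √(127.57476601 + 36.92020644) = 12.8256.
t* = 2.636, so margin of error = 2.636 × 12.8256 = 33.8083.
Difference in means = 317.7 − 356.1 = -38.4000.
-38.4000 ± 33.8083 → (-72.2083, -4.5917).
The interval (-72.2083, -4.5917) does not contain 0, so the difference is significant.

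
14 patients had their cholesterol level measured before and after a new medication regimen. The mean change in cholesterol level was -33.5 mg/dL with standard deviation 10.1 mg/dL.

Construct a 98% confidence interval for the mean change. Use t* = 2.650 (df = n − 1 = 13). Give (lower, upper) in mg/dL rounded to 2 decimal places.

This is a matched-pairs design, so SE = s_d/√n = 10.1/√14 = 2.6993.
Margin = 2.650 × 2.6993 = 7.1531; the interval is -33.5 ± 7.1531 = (-40.65, -26.35).

(-40.65, -26.35)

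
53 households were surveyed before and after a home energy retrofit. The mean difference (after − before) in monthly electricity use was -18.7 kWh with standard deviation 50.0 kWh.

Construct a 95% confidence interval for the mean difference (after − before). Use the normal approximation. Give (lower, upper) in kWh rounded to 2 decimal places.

(-32.16, -5.24)

Paired design: SE = s_d/√n = 50.0/√53 = 6.8680.
z* = 1.960; margin of error = 1.960 × 6.8680 = 13.4613.
-18.7 ± 13.4613 → (-32.16, -5.24).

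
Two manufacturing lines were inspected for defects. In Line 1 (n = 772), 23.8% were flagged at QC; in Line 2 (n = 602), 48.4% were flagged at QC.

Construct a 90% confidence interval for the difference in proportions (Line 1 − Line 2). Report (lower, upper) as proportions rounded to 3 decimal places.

Each SE is √(p̂(1−p̂)/n): √(0.2380·0.7620/772) = 0.01533 and √(0.4840·0.5160/602) = 0.02037.
SE(p̂₁ − p̂₂) = √(SE₁² + SE₂²) = √(0.0002350089 + 0.0004149369) = 0.02549, since the two samples are independent.
At 90% confidence z* = 1.645; margin = 1.645 × 0.02549 = 0.04193.
The difference is 0.2380 − 0.4840 = -0.2460, so the interval is -0.2460 ± 0.04193 = (-0.288, -0.204).

(-0.288, -0.204)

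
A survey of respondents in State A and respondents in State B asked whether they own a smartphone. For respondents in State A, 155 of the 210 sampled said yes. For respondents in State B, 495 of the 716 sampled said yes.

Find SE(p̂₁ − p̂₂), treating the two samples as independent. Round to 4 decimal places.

0.0349

Sample proportions: 155/210 = 0.7381, 495/716 = 0.6913.
Each SE is √(p̂(1−p̂)/n): √(0.7381·0.2619/210) = 0.03034 and √(0.6913·0.3087/716) = 0.01726.
SE(p̂₁ − p̂₂) = √(SE₁² + SE₂²) = √(0.0009205156 + 0.0002979076) = 0.03491, since the two samples are independent.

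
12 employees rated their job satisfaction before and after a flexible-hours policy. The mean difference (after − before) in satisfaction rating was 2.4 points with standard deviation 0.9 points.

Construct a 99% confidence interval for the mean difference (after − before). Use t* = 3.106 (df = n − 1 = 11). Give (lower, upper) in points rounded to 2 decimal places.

This is a matched-pairs design, so SE = s_d/√n = 0.9/√12 = 0.2598.
Margin = 3.106 × 0.2598 = 0.8069; the interval is 2.4 ± 0.8069 = (1.59, 3.21).

(1.59, 3.21)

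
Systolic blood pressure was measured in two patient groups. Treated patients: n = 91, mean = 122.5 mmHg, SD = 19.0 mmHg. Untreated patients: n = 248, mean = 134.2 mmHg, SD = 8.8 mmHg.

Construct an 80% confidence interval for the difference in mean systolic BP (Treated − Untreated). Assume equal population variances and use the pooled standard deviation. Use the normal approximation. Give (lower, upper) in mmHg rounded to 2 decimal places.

(-13.64, -9.76)

s_p = √[((n₁−1)s₁² + (n₂−1)s₂²)/(n₁+n₂−2)] = √[(90·19.0² + 247·8.8²)/337] = 12.3761.
SE = 12.3761·√(1/91 + 1/248) = 1.5168.
With z* = 1.282, margin = 1.282 × 1.5168 = 1.9445.
x̄₁ − x̄₂ = 122.5 − 134.2 = -11.7000; interval -11.7000 ± 1.9445 = (-13.64, -9.76).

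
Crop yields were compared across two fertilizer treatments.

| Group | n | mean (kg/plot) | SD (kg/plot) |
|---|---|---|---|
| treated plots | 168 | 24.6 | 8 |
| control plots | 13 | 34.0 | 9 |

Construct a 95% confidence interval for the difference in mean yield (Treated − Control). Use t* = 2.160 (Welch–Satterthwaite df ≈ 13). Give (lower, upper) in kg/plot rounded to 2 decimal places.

(-14.95, -3.85)

SE₁ = s₁/√n₁ = 8/√168 = 0.6172; SE₂ = 9/√13 = 2.4962.
Independent samples, unequal variances: SE_diff = √(SE₁² + SE₂²) = √(0.38093584 + 6.23101444) = 2.5714.
t* = 2.160, so margin of error = 2.160 × 2.5714 = 5.5542.
Difference in means = 24.6 − 34.0 = -9.4000.
-9.4000 ± 5.5542 → (-14.95, -3.85).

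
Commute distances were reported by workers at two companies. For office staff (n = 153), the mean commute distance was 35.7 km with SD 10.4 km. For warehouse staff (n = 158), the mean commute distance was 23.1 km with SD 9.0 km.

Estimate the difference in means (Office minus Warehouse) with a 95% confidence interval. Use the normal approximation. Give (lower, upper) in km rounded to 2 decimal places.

SE₁ = s₁/√n₁ = 10.4/√153 = 0.8408; SE₂ = 9.0/√158 = 0.7160.
Independent samples, unequal variances: SE_diff = √(SE₁² + SE₂²) = √(0.70694464 + 0.512656) = 1.1044.
z* = 1.960, so margin of error = 1.960 × 1.1044 = 2.1646.
Difference in means = 35.7 − 23.1 = 12.6000.
12.6000 ± 2.1646 → (10.44, 14.76).

(10.44, 14.76)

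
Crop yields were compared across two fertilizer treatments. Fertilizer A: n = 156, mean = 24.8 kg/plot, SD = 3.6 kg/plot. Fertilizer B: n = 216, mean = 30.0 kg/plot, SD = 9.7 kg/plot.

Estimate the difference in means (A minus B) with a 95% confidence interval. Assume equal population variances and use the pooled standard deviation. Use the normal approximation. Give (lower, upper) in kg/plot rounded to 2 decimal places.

s_p = √[((n₁−1)s₁² + (n₂−1)s₂²)/(n₁+n₂−2)] = √[(155·3.6² + 215·9.7²)/370] = 7.7526.
SE = 7.7526·√(1/156 + 1/216) = 0.8146.
With z* = 1.960, margin = 1.960 × 0.8146 = 1.5966.
x̄₁ − x̄₂ = 24.8 − 30.0 = -5.2000; interval -5.2000 ± 1.5966 = (-6.80, -3.60).

(-6.80, -3.60)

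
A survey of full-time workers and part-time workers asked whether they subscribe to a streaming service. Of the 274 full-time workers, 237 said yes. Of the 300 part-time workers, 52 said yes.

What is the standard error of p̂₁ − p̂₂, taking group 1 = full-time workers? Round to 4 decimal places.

0.0301

Sample proportions: 237/274 = 0.8650, 52/300 = 0.1733.
Each SE is √(p̂(1−p̂)/n): √(0.8650·0.1350/274) = 0.02064 and √(0.1733·0.8267/300) = 0.02185.
SE(p̂₁ − p̂₂) = √(SE₁² + SE₂²) = √(0.0004260096 + 0.0004774225) = 0.03006, since the two samples are independent.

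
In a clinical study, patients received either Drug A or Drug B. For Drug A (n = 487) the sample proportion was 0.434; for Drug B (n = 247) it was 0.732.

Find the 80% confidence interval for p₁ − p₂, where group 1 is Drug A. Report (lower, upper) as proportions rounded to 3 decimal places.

(-0.344, -0.252)

The two standard errors are √(0.4340×0.5660/487) = 0.02246 and √(0.7320×0.2680/247) = 0.02818.
Because the samples are independent, SE_diff = √(0.02246² + 0.02818²) = 0.03604.
Using z* = 1.282 for 80%, ME = 1.282 × 0.03604 = 0.04620.
p̂₁ − p̂₂ = -0.2980; interval -0.2980 ± 0.04620 gives (-0.344, -0.252).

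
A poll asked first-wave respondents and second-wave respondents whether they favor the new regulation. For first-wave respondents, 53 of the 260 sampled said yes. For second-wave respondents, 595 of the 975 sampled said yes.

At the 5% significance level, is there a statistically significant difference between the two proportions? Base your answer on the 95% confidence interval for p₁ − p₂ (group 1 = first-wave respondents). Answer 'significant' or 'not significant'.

significant

First, p̂₁ = 53/260 = 0.2038; p̂₂ = 595/975 = 0.6103.
The two standard errors are √(0.2038×0.7962/260) = 0.02498 and √(0.6103×0.3897/975) = 0.01562.
Because the samples are independent, SE_diff = √(0.02498² + 0.01562²) = 0.02946.
Using z* = 1.960 for 95%, ME = 1.960 × 0.02946 = 0.05774.
p̂₁ − p̂₂ = -0.4065; interval -0.4065 ± 0.05774 gives (-0.46424, -0.34876).
The interval (-0.46424, -0.34876) does not contain 0, so the difference is significant.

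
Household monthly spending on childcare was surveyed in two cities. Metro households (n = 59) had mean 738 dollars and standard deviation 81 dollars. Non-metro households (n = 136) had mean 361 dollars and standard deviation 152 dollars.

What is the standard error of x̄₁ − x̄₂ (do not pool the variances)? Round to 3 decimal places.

16.766

Standard errors of each mean: 81/√59 = 10.5453 and 152/√136 = 13.0339.
SE(x̄₁ − x̄₂) = √(10.5453² + 13.0339²) = 16.7656 for independent samples with unequal variances.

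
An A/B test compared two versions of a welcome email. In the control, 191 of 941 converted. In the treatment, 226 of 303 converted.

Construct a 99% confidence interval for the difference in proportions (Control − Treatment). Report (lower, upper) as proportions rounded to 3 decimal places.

(-0.616, -0.470)

First, p̂₁ = 191/941 = 0.2030; p̂₂ = 226/303 = 0.7459.
The two standard errors are √(0.2030×0.7970/941) = 0.01311 and √(0.7459×0.2541/303) = 0.02501.
Because the samples are independent, SE_diff = √(0.01311² + 0.02501²) = 0.02824.
Using z* = 2.576 for 99%, ME = 2.576 × 0.02824 = 0.07275.
p̂₁ − p̂₂ = -0.5429; interval -0.5429 ± 0.07275 gives (-0.616, -0.470).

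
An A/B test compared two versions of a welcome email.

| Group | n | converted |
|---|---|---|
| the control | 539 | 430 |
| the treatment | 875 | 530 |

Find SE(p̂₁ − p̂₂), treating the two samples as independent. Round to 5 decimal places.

First, p̂₁ = 430/539 = 0.7978; p̂₂ = 530/875 = 0.6057.
The two standard errors are √(0.7978×0.2022/539) = 0.01730 and √(0.6057×0.3943/875) = 0.01652.
Because the samples are independent, SE_diff = √(0.01730² + 0.01652²) = 0.02392.

0.02392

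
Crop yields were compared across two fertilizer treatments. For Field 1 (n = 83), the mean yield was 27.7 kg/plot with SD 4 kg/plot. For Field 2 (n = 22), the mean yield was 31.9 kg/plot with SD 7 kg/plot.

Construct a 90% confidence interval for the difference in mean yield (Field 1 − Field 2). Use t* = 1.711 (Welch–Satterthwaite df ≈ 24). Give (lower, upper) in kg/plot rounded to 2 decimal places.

SE₁ = s₁/√n₁ = 4/√83 = 0.4391; SE₂ = 7/√22 = 1.4924.
Independent samples, unequal variances: SE_diff = √(SE₁² + SE₂²) = √(0.19280881 + 2.22725776) = 1.5557.
t* = 1.711, so margin of error = 1.711 × 1.5557 = 2.6618.
Difference in means = 27.7 − 31.9 = -4.2000.
-4.2000 ± 2.6618 → (-6.86, -1.54).

(-6.86, -1.54)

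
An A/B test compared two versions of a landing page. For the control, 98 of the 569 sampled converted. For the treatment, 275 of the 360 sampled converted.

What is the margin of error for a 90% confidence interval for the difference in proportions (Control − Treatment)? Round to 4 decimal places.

0.0451

First, p̂₁ = 98/569 = 0.1722; p̂₂ = 275/360 = 0.7639.
The two standard errors are √(0.1722×0.8278/569) = 0.01583 and √(0.7639×0.2361/360) = 0.02238.
Because the samples are independent, SE_diff = √(0.01583² + 0.02238²) = 0.02741.
Using z* = 1.645 for 90%, ME = 1.645 × 0.02741 = 0.04509.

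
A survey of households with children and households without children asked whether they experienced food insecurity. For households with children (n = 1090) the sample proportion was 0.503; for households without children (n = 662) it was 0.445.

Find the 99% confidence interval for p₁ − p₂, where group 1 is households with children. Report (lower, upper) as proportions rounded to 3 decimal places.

(-0.005, 0.121)

SE₁ = √(p̂₁(1−p̂₁)/n₁) = √(0.5030·0.4970/1090) = 0.01514; SE₂ = √(0.4450·0.5550/662) = 0.01932.
Independent samples: SE of the difference = √(SE₁² + SE₂²) = √(0.0002292196 + 0.0003732624) = 0.02455.
z* for 99% confidence is 2.576, so the margin of error is 2.576 × 0.02455 = 0.06324.
Point estimate p̂₁ − p̂₂ = 0.5030 − 0.4450 = 0.0580.
0.0580 ± 0.06324 → (-0.005, 0.121).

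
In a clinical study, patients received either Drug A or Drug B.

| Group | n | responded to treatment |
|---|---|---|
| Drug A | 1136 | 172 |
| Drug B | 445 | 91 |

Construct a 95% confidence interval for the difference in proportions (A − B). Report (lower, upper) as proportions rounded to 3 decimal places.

First, p̂₁ = 172/1136 = 0.1514; p̂₂ = 91/445 = 0.2045.
The two standard errors are √(0.1514×0.8486/1136) = 0.01063 and √(0.2045×0.7955/445) = 0.01912.
Because the samples are independent, SE_diff = √(0.01063² + 0.01912²) = 0.02188.
Using z* = 1.960 for 95%, ME = 1.960 × 0.02188 = 0.04288.
p̂₁ − p̂₂ = -0.0531; interval -0.0531 ± 0.04288 gives (-0.096, -0.010).

(-0.096, -0.010)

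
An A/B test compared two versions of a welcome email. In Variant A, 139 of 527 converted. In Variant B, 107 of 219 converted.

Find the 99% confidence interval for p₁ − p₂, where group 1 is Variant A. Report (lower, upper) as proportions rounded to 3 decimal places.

p̂₁ = 139/527 = 0.2638 and p̂₂ = 107/219 = 0.4886.
SE₁ = √(p̂₁(1−p̂₁)/n₁) = √(0.2638·0.7362/527) = 0.01920; SE₂ = √(0.4886·0.5114/219) = 0.03378.
Independent samples: SE of the difference = √(SE₁² + SE₂²) = √(0.00036864 + 0.0011410884) = 0.03886.
z* for 99% confidence is 2.576, so the margin of error is 2.576 × 0.03886 = 0.10010.
Point estimate p̂₁ − p̂₂ = 0.2638 − 0.4886 = -0.2248.
-0.2248 ± 0.10010 → (-0.325, -0.125).

(-0.325, -0.125)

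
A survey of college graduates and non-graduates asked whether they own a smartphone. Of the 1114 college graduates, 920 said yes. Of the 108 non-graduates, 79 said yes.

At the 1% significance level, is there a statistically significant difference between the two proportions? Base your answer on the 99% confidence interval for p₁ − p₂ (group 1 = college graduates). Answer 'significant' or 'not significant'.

p̂₁ = 920/1114 = 0.8259 and p̂₂ = 79/108 = 0.7315.
SE₁ = √(p̂₁(1−p̂₁)/n₁) = √(0.8259·0.1741/1114) = 0.01136; SE₂ = √(0.7315·0.2685/108) = 0.04264.
Independent samples: SE of the difference = √(SE₁² + SE₂²) = √(0.0001290496 + 0.0018181696) = 0.04413.
z* for 99% confidence is 2.576, so the margin of error is 2.576 × 0.04413 = 0.11368.
Point estimate p̂₁ − p̂₂ = 0.8259 − 0.7315 = 0.0944.
0.0944 ± 0.11368 → (-0.01928, 0.20808).
The interval (-0.01928, 0.20808) contains 0, so the difference is not significant.

not significant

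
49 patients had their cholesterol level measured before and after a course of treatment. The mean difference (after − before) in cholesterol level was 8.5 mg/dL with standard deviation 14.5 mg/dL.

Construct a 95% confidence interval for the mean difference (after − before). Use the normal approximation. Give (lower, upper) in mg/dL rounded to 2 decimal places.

This is a matched-pairs design, so SE = s_d/√n = 14.5/√49 = 2.0714.
Margin = 1.960 × 2.0714 = 4.0599; the interval is 8.5 ± 4.0599 = (4.44, 12.56).

(4.44, 12.56)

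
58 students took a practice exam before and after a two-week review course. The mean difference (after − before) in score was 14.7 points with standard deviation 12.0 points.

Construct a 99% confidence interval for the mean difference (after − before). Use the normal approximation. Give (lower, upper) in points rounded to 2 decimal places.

(10.64, 18.76)

This is a matched-pairs design, so SE = s_d/√n = 12.0/√58 = 1.5757.
Margin = 2.576 × 1.5757 = 4.0590; the interval is 14.7 ± 4.0590 = (10.64, 18.76).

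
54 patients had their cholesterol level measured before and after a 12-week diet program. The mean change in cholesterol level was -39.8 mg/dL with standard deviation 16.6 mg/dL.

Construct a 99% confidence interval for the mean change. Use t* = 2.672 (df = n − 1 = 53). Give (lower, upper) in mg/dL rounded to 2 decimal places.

(-45.84, -33.76)

This is a matched-pairs design, so SE = s_d/√n = 16.6/√54 = 2.2590.
Margin = 2.672 × 2.2590 = 6.0360; the interval is -39.8 ± 6.0360 = (-45.84, -33.76).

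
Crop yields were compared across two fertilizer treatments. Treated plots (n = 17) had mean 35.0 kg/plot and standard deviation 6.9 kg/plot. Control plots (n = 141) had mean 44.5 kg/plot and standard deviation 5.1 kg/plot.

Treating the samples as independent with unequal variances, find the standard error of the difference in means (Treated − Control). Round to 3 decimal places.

Per-group SEs: s₁/√n₁ = 6.9/√17 = 1.6735, s₂/√n₂ = 5.1/√141 = 0.4295.
Unpooled SE of the difference: √(2.80060225 + 0.18447025) = 1.7277.

1.728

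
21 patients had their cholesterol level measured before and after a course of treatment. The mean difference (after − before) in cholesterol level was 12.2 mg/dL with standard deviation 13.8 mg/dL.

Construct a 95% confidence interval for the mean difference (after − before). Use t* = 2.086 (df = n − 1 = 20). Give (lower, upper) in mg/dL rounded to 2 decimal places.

Paired design: SE = s_d/√n = 13.8/√21 = 3.0114.
t* = 2.086; margin of error = 2.086 × 3.0114 = 6.2818.
12.2 ± 6.2818 → (5.92, 18.48).

(5.92, 18.48)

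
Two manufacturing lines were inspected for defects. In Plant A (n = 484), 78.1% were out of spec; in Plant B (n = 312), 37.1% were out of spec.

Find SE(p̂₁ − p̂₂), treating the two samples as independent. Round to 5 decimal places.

The two standard errors are √(0.7810×0.2190/484) = 0.01880 and √(0.3710×0.6290/312) = 0.02735.
Because the samples are independent, SE_diff = √(0.01880² + 0.02735²) = 0.03319.

0.03319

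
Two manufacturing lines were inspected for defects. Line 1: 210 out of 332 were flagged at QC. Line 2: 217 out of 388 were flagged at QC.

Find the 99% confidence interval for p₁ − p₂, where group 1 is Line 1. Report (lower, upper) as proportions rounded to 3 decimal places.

Sample proportions: 210/332 = 0.6325, 217/388 = 0.5593.
Each SE is √(p̂(1−p̂)/n): √(0.6325·0.3675/332) = 0.02646 and √(0.5593·0.4407/388) = 0.02520.
SE(p̂₁ − p̂₂) = √(SE₁² + SE₂²) = √(0.0007001316 + 0.00063504) = 0.03654, since the two samples are independent.
At 99% confidence z* = 2.576; margin = 2.576 × 0.03654 = 0.09413.
The difference is 0.6325 − 0.5593 = 0.0732, so the interval is 0.0732 ± 0.09413 = (-0.021, 0.167).

(-0.021, 0.167)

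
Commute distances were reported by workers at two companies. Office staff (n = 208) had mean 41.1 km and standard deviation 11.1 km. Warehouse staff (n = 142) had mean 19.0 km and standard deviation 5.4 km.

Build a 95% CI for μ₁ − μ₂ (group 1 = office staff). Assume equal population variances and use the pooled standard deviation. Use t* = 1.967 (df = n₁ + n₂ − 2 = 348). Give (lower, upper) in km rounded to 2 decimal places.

s_p = √[((n₁−1)s₁² + (n₂−1)s₂²)/(n₁+n₂−2)] = √[(207·11.1² + 141·5.4²)/348] = 9.2252.
SE = 9.2252·√(1/208 + 1/142) = 1.0042.
With t* = 1.967, margin = 1.967 × 1.0042 = 1.9753.
x̄₁ − x̄₂ = 41.1 − 19.0 = 22.1000; interval 22.1000 ± 1.9753 = (20.12, 24.08).

(20.12, 24.08)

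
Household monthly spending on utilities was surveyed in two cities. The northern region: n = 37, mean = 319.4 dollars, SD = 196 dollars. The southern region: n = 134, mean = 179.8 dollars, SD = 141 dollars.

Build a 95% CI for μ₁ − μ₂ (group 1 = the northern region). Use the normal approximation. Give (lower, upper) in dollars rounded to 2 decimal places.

(72.08, 207.12)

SE₁ = s₁/√n₁ = 196/√37 = 32.2222; SE₂ = 141/√134 = 12.1805.
Independent samples, unequal variances: SE_diff = √(SE₁² + SE₂²) = √(1038.27017284 + 148.36458025) = 34.4476.
z* = 1.960, so margin of error = 1.960 × 34.4476 = 67.5173.
Difference in means = 319.4 − 179.8 = 139.6000.
139.6000 ± 67.5173 → (72.08, 207.12).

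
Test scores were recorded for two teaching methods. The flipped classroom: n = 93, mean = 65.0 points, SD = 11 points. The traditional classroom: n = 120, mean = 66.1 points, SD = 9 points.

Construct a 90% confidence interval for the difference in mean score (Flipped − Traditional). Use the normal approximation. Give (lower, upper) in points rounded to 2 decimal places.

(-3.41, 1.21)

Standard errors of each mean: 11/√93 = 1.1406 and 9/√120 = 0.8216.
SE(x̄₁ − x̄₂) = √(1.1406² + 0.8216²) = 1.4057 for independent samples with unequal variances.
With z* = 1.645, the margin is 1.645 × 1.4057 = 2.3124.
x̄₁ − x̄₂ = 65.0 − 66.1 = -1.1000; the interval is -1.1000 ± 2.3124 = (-3.41, 1.21).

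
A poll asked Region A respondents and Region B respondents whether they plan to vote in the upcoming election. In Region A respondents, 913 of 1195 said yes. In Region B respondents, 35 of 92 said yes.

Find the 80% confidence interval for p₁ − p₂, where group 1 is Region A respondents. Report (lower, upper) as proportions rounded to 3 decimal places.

(0.317, 0.450)

First, p̂₁ = 913/1195 = 0.7640; p̂₂ = 35/92 = 0.3804.
The two standard errors are √(0.7640×0.2360/1195) = 0.01228 and √(0.3804×0.6196/92) = 0.05062.
Because the samples are independent, SE_diff = √(0.01228² + 0.05062²) = 0.05209.
Using z* = 1.282 for 80%, ME = 1.282 × 0.05209 = 0.06678.
p̂₁ − p̂₂ = 0.3836; interval 0.3836 ± 0.06678 gives (0.317, 0.450).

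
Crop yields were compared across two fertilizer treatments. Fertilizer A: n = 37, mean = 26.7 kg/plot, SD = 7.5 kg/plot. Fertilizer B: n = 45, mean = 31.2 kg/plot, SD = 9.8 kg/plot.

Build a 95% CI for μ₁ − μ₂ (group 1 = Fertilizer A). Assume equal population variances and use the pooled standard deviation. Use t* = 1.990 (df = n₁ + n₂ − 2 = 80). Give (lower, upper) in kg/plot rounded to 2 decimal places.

(-8.40, -0.60)

Pooled variance s_p² = [36·7.5² + 44·9.8²] / (37+45−2) = 78.1345, so s_p = 8.8394.
SE_diff = s_p·√(1/n₁ + 1/n₂) = 8.8394·√(1/37 + 1/45) = 1.9617.
t* = 1.990; margin = 1.990 × 1.9617 = 3.9038.
Difference = 26.7 − 31.2 = -4.5000.
-4.5000 ± 3.9038 → (-8.40, -0.60).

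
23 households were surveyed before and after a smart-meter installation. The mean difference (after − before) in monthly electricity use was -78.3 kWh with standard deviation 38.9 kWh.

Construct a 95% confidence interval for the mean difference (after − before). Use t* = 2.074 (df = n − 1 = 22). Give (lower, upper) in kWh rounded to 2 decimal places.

Paired design: SE = s_d/√n = 38.9/√23 = 8.1112.
t* = 2.074; margin of error = 2.074 × 8.1112 = 16.8226.
-78.3 ± 16.8226 → (-95.12, -61.48).

(-95.12, -61.48)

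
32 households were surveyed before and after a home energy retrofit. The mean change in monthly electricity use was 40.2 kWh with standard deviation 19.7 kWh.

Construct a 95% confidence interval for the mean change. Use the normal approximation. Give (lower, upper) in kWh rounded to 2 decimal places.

(33.37, 47.03)

Paired design: SE = s_d/√n = 19.7/√32 = 3.4825.
z* = 1.960; margin of error = 1.960 × 3.4825 = 6.8257.
40.2 ± 6.8257 → (33.37, 47.03).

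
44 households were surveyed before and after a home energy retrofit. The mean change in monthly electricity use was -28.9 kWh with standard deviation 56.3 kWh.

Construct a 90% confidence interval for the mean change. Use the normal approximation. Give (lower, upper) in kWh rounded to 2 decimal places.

(-42.86, -14.94)

This is a matched-pairs design, so SE = s_d/√n = 56.3/√44 = 8.4875.
Margin = 1.645 × 8.4875 = 13.9619; the interval is -28.9 ± 13.9619 = (-42.86, -14.94).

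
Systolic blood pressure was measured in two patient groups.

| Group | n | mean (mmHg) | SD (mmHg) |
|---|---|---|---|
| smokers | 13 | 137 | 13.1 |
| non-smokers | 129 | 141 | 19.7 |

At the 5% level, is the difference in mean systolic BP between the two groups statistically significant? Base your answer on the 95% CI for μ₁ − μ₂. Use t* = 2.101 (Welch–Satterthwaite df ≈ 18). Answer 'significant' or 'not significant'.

not significant

Standard errors of each mean: 13.1/√13 = 3.6333 and 19.7/√129 = 1.7345.
SE(x̄₁ − x̄₂) = √(3.6333² + 1.7345²) = 4.0261 for independent samples with unequal variances.
With t* = 2.101, the margin is 2.101 × 4.0261 = 8.4588.
x̄₁ − x̄₂ = 137 − 141 = -4.0000; the interval is -4.0000 ± 8.4588 = (-12.4588, 4.4588).
The interval (-12.4588, 4.4588) contains 0, so the difference is not significant.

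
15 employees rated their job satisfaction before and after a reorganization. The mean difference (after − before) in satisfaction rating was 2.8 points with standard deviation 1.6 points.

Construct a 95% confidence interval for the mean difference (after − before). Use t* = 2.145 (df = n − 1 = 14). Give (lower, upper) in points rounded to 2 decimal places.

This is a matched-pairs design, so SE = s_d/√n = 1.6/√15 = 0.4131.
Margin = 2.145 × 0.4131 = 0.8861; the interval is 2.8 ± 0.8861 = (1.91, 3.69).

(1.91, 3.69)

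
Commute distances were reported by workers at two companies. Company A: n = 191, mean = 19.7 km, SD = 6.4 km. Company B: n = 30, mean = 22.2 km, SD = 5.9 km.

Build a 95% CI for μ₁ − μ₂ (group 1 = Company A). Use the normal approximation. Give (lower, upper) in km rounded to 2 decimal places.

(-4.80, -0.20)

Standard errors of each mean: 6.4/√191 = 0.4631 and 5.9/√30 = 1.0772.
SE(x̄₁ − x̄₂) = √(0.4631² + 1.0772²) = 1.1725 for independent samples with unequal variances.
With z* = 1.960, the margin is 1.960 × 1.1725 = 2.2981.
x̄₁ − x̄₂ = 19.7 − 22.2 = -2.5000; the interval is -2.5000 ± 2.2981 = (-4.80, -0.20).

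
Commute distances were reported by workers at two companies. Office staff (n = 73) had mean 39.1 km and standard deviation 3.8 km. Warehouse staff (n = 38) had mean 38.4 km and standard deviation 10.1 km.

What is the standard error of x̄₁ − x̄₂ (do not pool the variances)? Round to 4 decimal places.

Standard errors of each mean: 3.8/√73 = 0.4448 and 10.1/√38 = 1.6384.
SE(x̄₁ − x̄₂) = √(0.4448² + 1.6384²) = 1.6977 for independent samples with unequal variances.

1.6977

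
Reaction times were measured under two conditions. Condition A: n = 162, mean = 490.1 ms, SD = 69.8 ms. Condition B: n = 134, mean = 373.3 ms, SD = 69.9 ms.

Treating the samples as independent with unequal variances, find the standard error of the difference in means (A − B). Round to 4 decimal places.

8.1570

SE₁ = s₁/√n₁ = 69.8/√162 = 5.4840; SE₂ = 69.9/√134 = 6.0384.
Independent samples, unequal variances: SE_diff = √(SE₁² + SE₂²) = √(30.074256 + 36.46227456) = 8.1570.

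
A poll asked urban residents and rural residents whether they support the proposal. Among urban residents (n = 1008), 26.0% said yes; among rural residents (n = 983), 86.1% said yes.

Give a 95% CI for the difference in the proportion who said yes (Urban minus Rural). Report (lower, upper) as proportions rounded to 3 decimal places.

(-0.636, -0.566)

The two standard errors are √(0.2600×0.7400/1008) = 0.01382 and √(0.8610×0.1390/983) = 0.01103.
Because the samples are independent, SE_diff = √(0.01382² + 0.01103²) = 0.01768.
Using z* = 1.960 for 95%, ME = 1.960 × 0.01768 = 0.03465.
p̂₁ − p̂₂ = -0.6010; interval -0.6010 ± 0.03465 gives (-0.636, -0.566).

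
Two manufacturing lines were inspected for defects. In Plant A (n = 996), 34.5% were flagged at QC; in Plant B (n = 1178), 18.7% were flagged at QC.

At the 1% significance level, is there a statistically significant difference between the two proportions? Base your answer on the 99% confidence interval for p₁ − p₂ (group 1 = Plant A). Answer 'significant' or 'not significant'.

Each SE is √(p̂(1−p̂)/n): √(0.3450·0.6550/996) = 0.01506 and √(0.1870·0.8130/1178) = 0.01136.
SE(p̂₁ − p̂₂) = √(SE₁² + SE₂²) = √(0.0002268036 + 0.0001290496) = 0.01886, since the two samples are independent.
At 99% confidence z* = 2.576; margin = 2.576 × 0.01886 = 0.04858.
The difference is 0.3450 − 0.1870 = 0.1580, so the interval is 0.1580 ± 0.04858 = (0.10942, 0.20658).
The interval (0.10942, 0.20658) does not contain 0, so the difference is significant.

significant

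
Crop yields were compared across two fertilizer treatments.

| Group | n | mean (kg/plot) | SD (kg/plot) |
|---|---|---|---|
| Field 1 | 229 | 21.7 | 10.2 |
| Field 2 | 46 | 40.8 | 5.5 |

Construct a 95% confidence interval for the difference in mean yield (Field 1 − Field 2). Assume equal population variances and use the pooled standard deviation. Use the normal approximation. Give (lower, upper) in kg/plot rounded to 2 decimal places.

Pooled variance s_p² = [228·10.2² + 45·5.5²] / (229+46−2) = 91.8768, so s_p = 9.5852.
SE_diff = s_p·√(1/n₁ + 1/n₂) = 9.5852·√(1/229 + 1/46) = 1.5487.
z* = 1.960; margin = 1.960 × 1.5487 = 3.0355.
Difference = 21.7 − 40.8 = -19.1000.
-19.1000 ± 3.0355 → (-22.14, -16.06).

(-22.14, -16.06)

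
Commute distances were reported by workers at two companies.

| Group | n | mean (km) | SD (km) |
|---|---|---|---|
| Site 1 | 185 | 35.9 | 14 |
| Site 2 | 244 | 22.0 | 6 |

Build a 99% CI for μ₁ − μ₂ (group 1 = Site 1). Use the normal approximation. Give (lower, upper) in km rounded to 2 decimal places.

(11.07, 16.73)

Standard errors of each mean: 14/√185 = 1.0293 and 6/√244 = 0.3841.
SE(x̄₁ − x̄₂) = √(1.0293² + 0.3841²) = 1.0986 for independent samples with unequal variances.
With z* = 2.576, the margin is 2.576 × 1.0986 = 2.8300.
x̄₁ − x̄₂ = 35.9 − 22.0 = 13.9000; the interval is 13.9000 ± 2.8300 = (11.07, 16.73).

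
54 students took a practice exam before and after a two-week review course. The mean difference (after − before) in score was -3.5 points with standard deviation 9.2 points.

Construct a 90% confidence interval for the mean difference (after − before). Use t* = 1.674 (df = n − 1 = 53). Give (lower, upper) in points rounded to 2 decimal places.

Paired design: SE = s_d/√n = 9.2/√54 = 1.2520.
t* = 1.674; margin of error = 1.674 × 1.2520 = 2.0958.
-3.5 ± 2.0958 → (-5.60, -1.40).

(-5.60, -1.40)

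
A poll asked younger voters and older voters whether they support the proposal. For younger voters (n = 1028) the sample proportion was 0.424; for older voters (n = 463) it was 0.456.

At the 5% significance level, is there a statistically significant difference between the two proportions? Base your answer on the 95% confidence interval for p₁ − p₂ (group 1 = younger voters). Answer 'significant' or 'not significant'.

The two standard errors are √(0.4240×0.5760/1028) = 0.01541 and √(0.4560×0.5440/463) = 0.02315.
Because the samples are independent, SE_diff = √(0.01541² + 0.02315²) = 0.02781.
Using z* = 1.960 for 95%, ME = 1.960 × 0.02781 = 0.05451.
p̂₁ − p̂₂ = -0.0320; interval -0.0320 ± 0.05451 gives (-0.08651, 0.02251).
The interval (-0.08651, 0.02251) contains 0, so the difference is not significant.

not significant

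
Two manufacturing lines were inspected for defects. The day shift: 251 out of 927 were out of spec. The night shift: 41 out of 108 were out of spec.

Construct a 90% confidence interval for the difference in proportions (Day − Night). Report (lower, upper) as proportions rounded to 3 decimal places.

(-0.189, -0.028)

First, p̂₁ = 251/927 = 0.2708; p̂₂ = 41/108 = 0.3796.
The two standard errors are √(0.2708×0.7292/927) = 0.01460 and √(0.3796×0.6204/108) = 0.04670.
Because the samples are independent, SE_diff = √(0.01460² + 0.04670²) = 0.04893.
Using z* = 1.645 for 90%, ME = 1.645 × 0.04893 = 0.08049.
p̂₁ − p̂₂ = -0.1088; interval -0.1088 ± 0.08049 gives (-0.189, -0.028).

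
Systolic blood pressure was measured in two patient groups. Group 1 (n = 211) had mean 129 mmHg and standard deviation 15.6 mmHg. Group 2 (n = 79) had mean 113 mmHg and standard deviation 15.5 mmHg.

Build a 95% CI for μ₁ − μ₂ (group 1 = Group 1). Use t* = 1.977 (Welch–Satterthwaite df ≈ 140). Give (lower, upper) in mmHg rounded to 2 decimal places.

(11.95, 20.05)

Standard errors of each mean: 15.6/√211 = 1.0739 and 15.5/√79 = 1.7439.
SE(x̄₁ − x̄₂) = √(1.0739² + 1.7439²) = 2.0480 for independent samples with unequal variances.
With t* = 1.977, the margin is 1.977 × 2.0480 = 4.0489.
x̄₁ − x̄₂ = 129 − 113 = 16.0000; the interval is 16.0000 ± 4.0489 = (11.95, 20.05).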